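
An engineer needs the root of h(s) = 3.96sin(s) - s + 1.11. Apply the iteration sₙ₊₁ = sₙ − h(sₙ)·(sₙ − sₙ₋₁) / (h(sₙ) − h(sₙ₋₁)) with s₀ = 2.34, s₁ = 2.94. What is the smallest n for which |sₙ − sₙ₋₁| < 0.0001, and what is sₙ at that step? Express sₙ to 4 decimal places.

h(2.34) = 1.615121, h(2.94) = -1.037089
s₂ = 2.940000 − (-1.037089)·(0.600000)/(-2.652210) = 2.705383;  |Δ| = 0.234617
h(2.705383) = 0.077745
s₃ = 2.705383 − 0.077745·(-0.234617)/(1.114834) = 2.721744;  |Δ| = 0.016361
h(2.721744) = 0.002438
s₄ = 2.721744 − 0.002438·(0.016361)/(-0.075307) = 2.722274;  |Δ| = 0.000530
h(2.722274) = -0.000007
s₅ = 2.722274 − (-0.000007)·(0.000530)/(-0.002445) = 2.722273;  |Δ| = 0.000002
|s₅ − s₄| = 0.000002 < 0.0001

n = 5, sₙ = 2.7223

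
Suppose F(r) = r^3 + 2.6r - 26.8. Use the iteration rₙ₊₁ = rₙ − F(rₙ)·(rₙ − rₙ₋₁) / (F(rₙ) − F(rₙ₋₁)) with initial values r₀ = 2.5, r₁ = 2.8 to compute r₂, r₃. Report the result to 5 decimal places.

F(2.5) = -4.6750000, F(2.8) = 2.4320000
r₂ = 2.8000000 − 2.4320000·(2.8000000 − 2.5000000) / (2.4320000 − (-4.6750000)) = 2.8000000 − (0.7296000)/(7.1070000) = 2.6973407
F(2.6973407) = -0.1620170
r₃ = 2.6973407 − (-0.1620170)·(2.6973407 − 2.8000000) / (-0.1620170 − 2.4320000) = 2.6973407 − (0.0166326)/(-2.5940170) = 2.7037525

2.69734, 2.70375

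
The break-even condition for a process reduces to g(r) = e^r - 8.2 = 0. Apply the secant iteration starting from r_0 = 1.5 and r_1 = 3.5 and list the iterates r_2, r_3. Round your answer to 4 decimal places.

1.7597, 1.9120

g(1.5) = -3.718311, g(3.5) = 24.915452
r_2 = 3.500000 − 24.915452·(3.500000 − 1.500000) / (24.915452 − (-3.718311)) = 3.500000 − (49.830904)/(28.633763) = 1.759715
g(1.759715) = -2.389218
r_3 = 1.759715 − (-2.389218)·(1.759715 − 3.500000) / (-2.389218 − 24.915452) = 1.759715 − (4.157920)/(-27.304670) = 1.911994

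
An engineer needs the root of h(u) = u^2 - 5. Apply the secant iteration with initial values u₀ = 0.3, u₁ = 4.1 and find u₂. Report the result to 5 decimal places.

1.41591

h(0.3) = -4.9100000, h(4.1) = 11.8100000
u₂ = 4.1000000 − 11.8100000·(4.1000000 − 0.3000000) / (11.8100000 − (-4.9100000)) = 4.1000000 − (44.8780000)/(16.7200000) = 1.4159091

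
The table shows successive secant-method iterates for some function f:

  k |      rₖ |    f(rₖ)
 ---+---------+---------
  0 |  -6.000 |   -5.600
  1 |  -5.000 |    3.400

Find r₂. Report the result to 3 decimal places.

r₂ = -5.000 − 3.400·(-5.000 − (-6.000)) / (3.400 − (-5.600))
   = -5.000 − (3.40000)/(9.00000) = -5.37778

-5.378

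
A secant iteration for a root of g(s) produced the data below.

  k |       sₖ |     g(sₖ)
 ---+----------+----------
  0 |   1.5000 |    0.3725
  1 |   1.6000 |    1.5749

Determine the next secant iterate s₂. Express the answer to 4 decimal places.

s₂ = 1.6000 − 1.5749·(1.6000 − 1.5000) / (1.5749 − 0.3725)
   = 1.6000 − (0.157490)/(1.202400) = 1.469020

1.4690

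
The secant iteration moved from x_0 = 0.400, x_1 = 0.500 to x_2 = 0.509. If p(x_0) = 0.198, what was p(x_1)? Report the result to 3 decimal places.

The secant line through (0.400, 0.198) and (0.500, p(x_1)) crosses zero at x_2 = 0.509.
So (0.400, 0.198), (0.500, p(x_1)), (0.509, 0) are collinear:
p(x_1) = 0.198 · (0.500 − 0.509) / (0.400 − 0.509) = 0.198 · (-0.00900)/(-0.10900) = 0.01635

0.016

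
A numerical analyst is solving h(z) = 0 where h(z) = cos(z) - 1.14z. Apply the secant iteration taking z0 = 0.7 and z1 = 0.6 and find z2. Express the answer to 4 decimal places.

0.6810

h(0.7) = -0.033158, h(0.6) = 0.141336
z2 = 0.600000 − 0.141336·(0.600000 − 0.700000) / (0.141336 − (-0.033158)) = 0.600000 − (-0.014134)/(0.174493) = 0.680998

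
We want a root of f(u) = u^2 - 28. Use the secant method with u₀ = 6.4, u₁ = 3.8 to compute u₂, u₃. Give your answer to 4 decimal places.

5.1294, 5.3186

f(6.4) = 12.960000, f(3.8) = -13.560000
u₂ = 3.800000 − (-13.560000)·(3.800000 − 6.400000) / (-13.560000 − 12.960000) = 3.800000 − (35.256000)/(-26.520000) = 5.129412
f(5.129412) = -1.689135
u₃ = 5.129412 − (-1.689135)·(5.129412 − 3.800000) / (-1.689135 − (-13.560000)) = 5.129412 − (-2.245556)/(11.870865) = 5.318577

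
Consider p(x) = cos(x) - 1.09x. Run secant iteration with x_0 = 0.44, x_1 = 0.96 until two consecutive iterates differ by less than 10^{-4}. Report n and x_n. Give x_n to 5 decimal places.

p(0.44) = 0.4251517, p(0.96) = -0.4728800
x_2 = 0.9600000 − (-0.4728800)·(0.5200000)/(-0.8980317) = 0.6861816;  |Δ| = 0.2738184
p(0.6861816) = 0.0257330
x_3 = 0.6861816 − 0.0257330·(-0.2738184)/(0.4986130) = 0.7003131;  |Δ| = 0.0141315
p(0.7003131) = 0.0012991
x_4 = 0.7003131 − 0.0012991·(0.0141315)/(-0.0244339) = 0.7010645;  |Δ| = 0.0007513
p(0.7010645) = -0.0000043
x_5 = 0.7010645 − (-0.0000043)·(0.0007513)/(-0.0013034) = 0.7010620;  |Δ| = 0.0000025
|x_5 − x_4| = 0.0000025 < 10^{-4}

n = 5, x_n = 0.70106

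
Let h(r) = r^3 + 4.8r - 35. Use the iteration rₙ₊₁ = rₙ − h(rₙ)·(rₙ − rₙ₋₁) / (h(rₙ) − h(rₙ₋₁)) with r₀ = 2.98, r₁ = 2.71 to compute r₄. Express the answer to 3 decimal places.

2.786

h(2.98) = 5.76759, h(2.71) = -2.08949
r₂ = 2.71000 − (-2.08949)·(2.71000 − 2.98000) / (-2.08949 − 5.76759) = 2.71000 − (0.56416)/(-7.85708) = 2.78180
h(2.78180) = -0.12056
r₃ = 2.78180 − (-0.12056)·(2.78180 − 2.71000) / (-0.12056 − (-2.08949)) = 2.78180 − (-0.00866)/(1.96893) = 2.78620
h(2.78620) = 0.00277
r₄ = 2.78620 − 0.00277·(2.78620 − 2.78180) / (0.00277 − (-0.12056)) = 2.78620 − (0.00001)/(0.12334) = 2.78610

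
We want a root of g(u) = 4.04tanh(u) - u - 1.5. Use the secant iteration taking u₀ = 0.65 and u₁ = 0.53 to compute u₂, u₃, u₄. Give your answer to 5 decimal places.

g(0.65) = 0.1595467, g(0.53) = -0.0690604
u₂ = 0.5300000 − (-0.0690604)·(0.5300000 − 0.6500000) / (-0.0690604 − 0.1595467) = 0.5300000 − (0.0082872)/(-0.2286071) = 0.5662511
g(0.5662511) = 0.0046558
u₃ = 0.5662511 − 0.0046558·(0.5662511 − 0.5300000) / (0.0046558 − (-0.0690604)) = 0.5662511 − (0.0001688)/(0.0737162) = 0.5639615
g(0.5639615) = 0.0001180
u₄ = 0.5639615 − 0.0001180·(0.5639615 − 0.5662511) / (0.0001180 − 0.0046558) = 0.5639615 − (-0.0000003)/(-0.0045378) = 0.5639019

0.56625, 0.56396, 0.56390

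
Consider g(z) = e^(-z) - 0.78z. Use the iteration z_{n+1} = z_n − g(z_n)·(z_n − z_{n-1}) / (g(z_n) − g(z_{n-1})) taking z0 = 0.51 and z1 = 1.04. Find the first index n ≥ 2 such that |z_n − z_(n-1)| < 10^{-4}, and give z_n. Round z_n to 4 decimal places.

g(0.51) = 0.202696, g(1.04) = -0.457745
z2 = 1.040000 − (-0.457745)·(0.530000)/(-0.660441) = 0.672662;  |Δ| = 0.367338
g(0.672662) = -0.014328
z3 = 0.672662 − (-0.014328)·(-0.367338)/(0.443417) = 0.660792;  |Δ| = 0.011870
g(0.660792) = 0.001024
z4 = 0.660792 − 0.001024·(-0.011870)/(0.015352) = 0.661584;  |Δ| = 0.000792
g(0.661584) = -0.000002
z5 = 0.661584 − (-0.000002)·(0.000792)/(-0.001026) = 0.661582;  |Δ| = 0.000002
|z5 − z4| = 0.000002 < 10^{-4}

n = 5, z_n = 0.6616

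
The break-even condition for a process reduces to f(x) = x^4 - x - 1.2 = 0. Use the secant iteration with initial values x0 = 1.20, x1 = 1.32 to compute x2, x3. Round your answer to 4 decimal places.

1.2465, 1.2508

f(1.20) = -0.326400, f(1.32) = 0.515958
x2 = 1.320000 − 0.515958·(1.320000 − 1.200000) / (0.515958 − (-0.326400)) = 1.320000 − (0.061915)/(0.842358) = 1.246498
f(1.246498) = -0.032336
x3 = 1.246498 − (-0.032336)·(1.246498 − 1.320000) / (-0.032336 − 0.515958) = 1.246498 − (0.002377)/(-0.548294) = 1.250833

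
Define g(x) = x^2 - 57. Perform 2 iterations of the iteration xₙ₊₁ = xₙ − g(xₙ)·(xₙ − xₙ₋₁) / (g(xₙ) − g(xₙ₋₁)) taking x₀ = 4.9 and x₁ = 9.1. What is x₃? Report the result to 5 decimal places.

g(4.9) = -32.9900000, g(9.1) = 25.8100000
x₂ = 9.1000000 − 25.8100000·(9.1000000 − 4.9000000) / (25.8100000 − (-32.9900000)) = 9.1000000 − (108.4020000)/(58.8000000) = 7.2564286
g(7.2564286) = -4.3442444
x₃ = 7.2564286 − (-4.3442444)·(7.2564286 − 9.1000000) / (-4.3442444 − 25.8100000) = 7.2564286 − (8.0089248)/(-30.1542444) = 7.5220272

7.52203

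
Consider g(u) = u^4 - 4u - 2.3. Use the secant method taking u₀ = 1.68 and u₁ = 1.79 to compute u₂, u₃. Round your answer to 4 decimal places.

1.7423, 1.7453

g(1.68) = -1.054058, g(1.79) = 0.806257
u₂ = 1.790000 − 0.806257·(1.790000 − 1.680000) / (0.806257 − (-1.054058)) = 1.790000 − (0.088688)/(1.860315) = 1.742326
g(1.742326) = -0.053826
u₃ = 1.742326 − (-0.053826)·(1.742326 − 1.790000) / (-0.053826 − 0.806257) = 1.742326 − (0.002566)/(-0.860083) = 1.745310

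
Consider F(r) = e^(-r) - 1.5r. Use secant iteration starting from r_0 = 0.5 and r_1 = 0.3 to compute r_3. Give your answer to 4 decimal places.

0.4326

F(0.5) = -0.143469, F(0.3) = 0.290818
r_2 = 0.300000 − 0.290818·(0.300000 − 0.500000) / (0.290818 − (-0.143469)) = 0.300000 − (-0.058164)/(0.434288) = 0.433929
F(0.433929) = -0.002935
r_3 = 0.433929 − (-0.002935)·(0.433929 − 0.300000) / (-0.002935 − 0.290818) = 0.433929 − (-0.000393)/(-0.293753) = 0.432591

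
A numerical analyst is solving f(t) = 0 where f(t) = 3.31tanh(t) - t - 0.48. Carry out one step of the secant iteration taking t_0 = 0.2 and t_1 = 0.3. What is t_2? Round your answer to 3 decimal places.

0.213

f(0.2) = -0.02669, f(0.3) = 0.18424
t_2 = 0.30000 − 0.18424·(0.30000 − 0.20000) / (0.18424 − (-0.02669)) = 0.30000 − (0.01842)/(0.21093) = 0.21265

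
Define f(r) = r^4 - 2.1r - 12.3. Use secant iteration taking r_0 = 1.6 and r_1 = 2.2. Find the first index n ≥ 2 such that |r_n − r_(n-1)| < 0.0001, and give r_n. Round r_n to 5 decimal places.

f(1.6) = -9.1064000, f(2.2) = 6.5056000
r_2 = 2.2000000 − 6.5056000·(0.6000000)/(15.6120000) = 1.9499769;  |Δ| = 0.2500231
f(1.9499769) = -1.9366292
r_3 = 1.9499769 − (-1.9366292)·(-0.2500231)/(-8.4422292) = 2.0073317;  |Δ| = 0.0573548
f(2.0073317) = -0.2794891
r_4 = 2.0073317 − (-0.2794891)·(0.0573548)/(1.6571401) = 2.0170050;  |Δ| = 0.0096733
f(2.0170050) = 0.0154291
r_5 = 2.0170050 − 0.0154291·(0.0096733)/(0.2949182) = 2.0164989;  |Δ| = 0.0005061
f(2.0164989) = -0.0001129
r_6 = 2.0164989 − (-0.0001129)·(-0.0005061)/(-0.0155420) = 2.0165026;  |Δ| = 0.0000037
|r_6 − r_5| = 0.0000037 < 0.0001

n = 6, r_n = 2.01650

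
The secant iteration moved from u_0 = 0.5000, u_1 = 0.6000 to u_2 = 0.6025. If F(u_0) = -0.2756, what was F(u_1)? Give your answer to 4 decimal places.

The secant line through (0.5000, -0.2756) and (0.6000, F(u_1)) crosses zero at u_2 = 0.6025.
So (0.5000, -0.2756), (0.6000, F(u_1)), (0.6025, 0) are collinear:
F(u_1) = -0.2756 · (0.6000 − 0.6025) / (0.5000 − 0.6025) = -0.2756 · (-0.002500)/(-0.102500) = -0.006722

-0.0067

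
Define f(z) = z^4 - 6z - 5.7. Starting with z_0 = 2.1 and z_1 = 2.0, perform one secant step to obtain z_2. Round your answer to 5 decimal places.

f(2.1) = 1.1481000, f(2.0) = -1.7000000
z_2 = 2.0000000 − (-1.7000000)·(2.0000000 − 2.1000000) / (-1.7000000 − 1.1481000) = 2.0000000 − (0.1700000)/(-2.8481000) = 2.0596889

2.05969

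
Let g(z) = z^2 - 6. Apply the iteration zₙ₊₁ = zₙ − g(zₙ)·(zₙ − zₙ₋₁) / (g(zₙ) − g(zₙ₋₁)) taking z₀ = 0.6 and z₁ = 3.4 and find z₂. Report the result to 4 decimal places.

g(0.6) = -5.640000, g(3.4) = 5.560000
z₂ = 3.400000 − 5.560000·(3.400000 − 0.600000) / (5.560000 − (-5.640000)) = 3.400000 − (15.568000)/(11.200000) = 2.010000

2.0100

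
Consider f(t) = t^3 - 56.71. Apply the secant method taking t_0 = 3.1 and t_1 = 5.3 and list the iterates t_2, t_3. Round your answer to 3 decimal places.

f(3.1) = -26.91900, f(5.3) = 92.16700
t_2 = 5.30000 − 92.16700·(5.30000 − 3.10000) / (92.16700 − (-26.91900)) = 5.30000 − (202.76740)/(119.08600) = 3.59730
f(3.59730) = -10.15879
t_3 = 3.59730 − (-10.15879)·(3.59730 − 5.30000) / (-10.15879 − 92.16700) = 3.59730 − (17.29734)/(-102.32579) = 3.76634

3.597, 3.766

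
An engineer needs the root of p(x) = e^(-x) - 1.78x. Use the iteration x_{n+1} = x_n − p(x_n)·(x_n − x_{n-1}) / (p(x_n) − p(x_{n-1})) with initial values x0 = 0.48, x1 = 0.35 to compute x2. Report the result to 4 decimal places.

0.3835

p(0.48) = -0.235617, p(0.35) = 0.081688
x2 = 0.350000 − 0.081688·(0.350000 − 0.480000) / (0.081688 − (-0.235617)) = 0.350000 − (-0.010619)/(0.317305) = 0.383468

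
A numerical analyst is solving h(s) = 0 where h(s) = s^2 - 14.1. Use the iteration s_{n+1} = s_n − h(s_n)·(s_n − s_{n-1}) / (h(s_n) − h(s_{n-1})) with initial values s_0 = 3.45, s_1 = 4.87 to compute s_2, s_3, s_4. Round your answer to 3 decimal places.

h(3.45) = -2.19750, h(4.87) = 9.61690
s_2 = 4.87000 − 9.61690·(4.87000 − 3.45000) / (9.61690 − (-2.19750)) = 4.87000 − (13.65600)/(11.81440) = 3.71412
h(3.71412) = -0.30529
s_3 = 3.71412 − (-0.30529)·(3.71412 − 4.87000) / (-0.30529 − 9.61690) = 3.71412 − (0.35288)/(-9.92219) = 3.74969
h(3.74969) = -0.03984
s_4 = 3.74969 − (-0.03984)·(3.74969 − 3.71412) / (-0.03984 − (-0.30529)) = 3.74969 − (-0.00142)/(0.26545) = 3.75503

3.714, 3.750, 3.755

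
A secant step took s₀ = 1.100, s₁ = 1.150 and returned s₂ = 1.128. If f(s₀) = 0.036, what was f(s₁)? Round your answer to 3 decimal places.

The secant line through (1.100, 0.036) and (1.150, f(s₁)) crosses zero at s₂ = 1.128.
So (1.100, 0.036), (1.150, f(s₁)), (1.128, 0) are collinear:
f(s₁) = 0.036 · (1.150 − 1.128) / (1.100 − 1.128) = 0.036 · (0.02200)/(-0.02800) = -0.02829

-0.028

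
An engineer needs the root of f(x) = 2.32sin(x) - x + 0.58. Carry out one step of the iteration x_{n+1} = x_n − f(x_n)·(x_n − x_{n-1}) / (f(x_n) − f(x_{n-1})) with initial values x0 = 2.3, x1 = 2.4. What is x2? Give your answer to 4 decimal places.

f(2.3) = 0.010036, f(2.4) = -0.252925
x2 = 2.400000 − (-0.252925)·(2.400000 − 2.300000) / (-0.252925 − 0.010036) = 2.400000 − (-0.025293)/(-0.262962) = 2.303817

2.3038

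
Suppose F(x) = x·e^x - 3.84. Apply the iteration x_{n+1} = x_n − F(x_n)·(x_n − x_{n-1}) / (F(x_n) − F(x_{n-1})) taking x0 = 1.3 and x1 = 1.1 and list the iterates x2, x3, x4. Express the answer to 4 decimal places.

1.1731, 1.1804, 1.1800

F(1.3) = 0.930086, F(1.1) = -0.535417
x2 = 1.100000 − (-0.535417)·(1.100000 − 1.300000) / (-0.535417 − 0.930086) = 1.100000 − (0.107083)/(-1.465503) = 1.173069
F(1.173069) = -0.048760
x3 = 1.173069 − (-0.048760)·(1.173069 − 1.100000) / (-0.048760 − (-0.535417)) = 1.173069 − (-0.003563)/(0.486658) = 1.180390
F(1.180390) = 0.002933
x4 = 1.180390 − 0.002933·(1.180390 − 1.173069) / (0.002933 − (-0.048760)) = 1.180390 − (0.000021)/(0.051693) = 1.179975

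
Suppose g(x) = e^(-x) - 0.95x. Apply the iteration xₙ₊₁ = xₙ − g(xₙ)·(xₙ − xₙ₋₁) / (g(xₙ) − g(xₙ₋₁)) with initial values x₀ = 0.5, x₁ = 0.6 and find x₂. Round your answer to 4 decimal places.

0.5861

g(0.5) = 0.131531, g(0.6) = -0.021188
x₂ = 0.600000 − (-0.021188)·(0.600000 − 0.500000) / (-0.021188 − 0.131531) = 0.600000 − (-0.002119)/(-0.152719) = 0.586126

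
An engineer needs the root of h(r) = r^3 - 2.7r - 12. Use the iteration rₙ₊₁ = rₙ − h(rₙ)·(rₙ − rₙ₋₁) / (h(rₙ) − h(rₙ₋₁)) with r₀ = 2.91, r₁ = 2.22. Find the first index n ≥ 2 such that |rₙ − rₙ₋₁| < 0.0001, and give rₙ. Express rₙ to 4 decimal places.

h(2.91) = 4.785171, h(2.22) = -7.052952
r₂ = 2.220000 − (-7.052952)·(-0.690000)/(-11.838123) = 2.631090;  |Δ| = 0.411090
h(2.631090) = -0.889864
r₃ = 2.631090 − (-0.889864)·(0.411090)/(6.163088) = 2.690446;  |Δ| = 0.059356
h(2.690446) = 0.210587
r₄ = 2.690446 − 0.210587·(0.059356)/(1.100451) = 2.679087;  |Δ| = 0.011359
h(2.679087) = -0.004362
r₅ = 2.679087 − (-0.004362)·(-0.011359)/(-0.214949) = 2.679318;  |Δ| = 0.000230
h(2.679318) = -0.000021
r₆ = 2.679318 − (-0.000021)·(0.000230)/(0.004341) = 2.679319;  |Δ| = 0.000001
|r₆ − r₅| = 0.000001 < 0.0001

n = 6, rₙ = 2.6793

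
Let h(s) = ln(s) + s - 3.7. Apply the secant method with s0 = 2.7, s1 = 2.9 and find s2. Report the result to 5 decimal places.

h(2.7) = -0.0067482, h(2.9) = 0.2647107
s2 = 2.9000000 − 0.2647107·(2.9000000 − 2.7000000) / (0.2647107 − (-0.0067482)) = 2.9000000 − (0.0529421)/(0.2714590) = 2.7049718

2.70497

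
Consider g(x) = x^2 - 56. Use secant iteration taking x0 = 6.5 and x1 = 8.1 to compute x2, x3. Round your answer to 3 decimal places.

g(6.5) = -13.75000, g(8.1) = 9.61000
x2 = 8.10000 − 9.61000·(8.10000 − 6.50000) / (9.61000 − (-13.75000)) = 8.10000 − (15.37600)/(23.36000) = 7.44178
g(7.44178) = -0.61990
x3 = 7.44178 − (-0.61990)·(7.44178 − 8.10000) / (-0.61990 − 9.61000) = 7.44178 − (0.40803)/(-10.22990) = 7.48167

7.442, 7.482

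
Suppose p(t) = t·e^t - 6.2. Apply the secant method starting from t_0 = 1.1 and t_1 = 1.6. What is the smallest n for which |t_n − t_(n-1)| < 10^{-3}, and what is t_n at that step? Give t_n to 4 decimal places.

n = 5, t_n = 1.4518

p(1.1) = -2.895417, p(1.6) = 1.724852
t_2 = 1.600000 − 1.724852·(0.500000)/(4.620269) = 1.413339;  |Δ| = 0.186661
p(1.413339) = -0.391669
t_3 = 1.413339 − (-0.391669)·(-0.186661)/(-2.116521) = 1.447881;  |Δ| = 0.034542
p(1.447881) = -0.040584
t_4 = 1.447881 − (-0.040584)·(0.034542)/(0.351084) = 1.451874;  |Δ| = 0.003993
p(1.451874) = 0.001114
t_5 = 1.451874 − 0.001114·(0.003993)/(0.041698) = 1.451767;  |Δ| = 0.000107
|t_5 − t_4| = 0.000107 < 10^{-3}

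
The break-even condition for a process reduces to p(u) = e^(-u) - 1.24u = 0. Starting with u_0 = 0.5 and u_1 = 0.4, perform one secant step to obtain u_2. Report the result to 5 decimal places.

0.49283

p(0.5) = -0.0134693, p(0.4) = 0.1743200
u_2 = 0.4000000 − 0.1743200·(0.4000000 − 0.5000000) / (0.1743200 − (-0.0134693)) = 0.4000000 − (-0.0174320)/(0.1877894) = 0.4928274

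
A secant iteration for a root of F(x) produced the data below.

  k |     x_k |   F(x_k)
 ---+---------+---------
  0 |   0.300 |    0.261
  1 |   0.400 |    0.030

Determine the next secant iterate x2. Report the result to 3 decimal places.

x2 = 0.400 − 0.030·(0.400 − 0.300) / (0.030 − 0.261)
   = 0.400 − (0.00300)/(-0.23100) = 0.41299

0.413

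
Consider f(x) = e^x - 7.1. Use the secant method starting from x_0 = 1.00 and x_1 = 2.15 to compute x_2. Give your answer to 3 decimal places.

f(1.00) = -4.38172, f(2.15) = 1.48486
x_2 = 2.15000 − 1.48486·(2.15000 − 1.00000) / (1.48486 − (-4.38172)) = 2.15000 − (1.70759)/(5.86658) = 1.85893

1.859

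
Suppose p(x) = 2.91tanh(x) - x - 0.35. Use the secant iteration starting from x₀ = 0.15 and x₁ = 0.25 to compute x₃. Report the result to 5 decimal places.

0.18648

p(0.15) = -0.0667446, p(0.25) = 0.1127133
x₂ = 0.2500000 − 0.1127133·(0.2500000 − 0.1500000) / (0.1127133 − (-0.0667446)) = 0.2500000 − (0.0112713)/(0.1794579) = 0.1871923
p(0.1871923) = 0.0012627
x₃ = 0.1871923 − 0.0012627·(0.1871923 − 0.2500000) / (0.0012627 − 0.1127133) = 0.1871923 − (-0.0000793)/(-0.1114506) = 0.1864808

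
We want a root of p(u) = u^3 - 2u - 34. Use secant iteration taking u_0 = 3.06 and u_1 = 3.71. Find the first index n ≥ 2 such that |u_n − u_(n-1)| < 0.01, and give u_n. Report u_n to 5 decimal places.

n = 4, u_n = 3.44516

p(3.06) = -11.4673840, p(3.71) = 9.6448110
u_2 = 3.7100000 − 9.6448110·(0.6500000)/(21.1121950) = 3.4130566;  |Δ| = 0.2969434
p(3.4130566) = -1.0675695
u_3 = 3.4130566 − (-1.0675695)·(-0.2969434)/(-10.7123805) = 3.4426492;  |Δ| = 0.0295927
p(3.4426492) = -0.0835918
u_4 = 3.4426492 − (-0.0835918)·(0.0295927)/(0.9839777) = 3.4451632;  |Δ| = 0.0025140
|u_4 − u_3| = 0.0025140 < 0.01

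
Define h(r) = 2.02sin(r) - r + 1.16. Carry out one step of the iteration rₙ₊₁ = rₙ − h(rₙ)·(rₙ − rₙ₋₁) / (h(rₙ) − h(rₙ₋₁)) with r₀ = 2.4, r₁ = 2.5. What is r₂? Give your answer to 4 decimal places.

2.4487

h(2.4) = 0.124436, h(2.5) = -0.131086
r₂ = 2.500000 − (-0.131086)·(2.500000 − 2.400000) / (-0.131086 − 0.124436) = 2.500000 − (-0.013109)/(-0.255522) = 2.448699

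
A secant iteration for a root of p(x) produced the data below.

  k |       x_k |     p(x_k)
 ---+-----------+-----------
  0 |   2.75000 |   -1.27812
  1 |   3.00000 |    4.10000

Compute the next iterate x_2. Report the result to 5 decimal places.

2.80941

x_2 = 3.00000 − 4.10000·(3.00000 − 2.75000) / (4.10000 − (-1.27812))
   = 3.00000 − (1.0250000)/(5.3781200) = 2.8094130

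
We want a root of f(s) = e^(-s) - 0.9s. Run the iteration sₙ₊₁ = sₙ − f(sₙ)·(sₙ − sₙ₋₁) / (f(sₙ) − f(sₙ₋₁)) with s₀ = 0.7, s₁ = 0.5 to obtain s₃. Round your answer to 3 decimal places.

f(0.7) = -0.13341, f(0.5) = 0.15653
s₂ = 0.50000 − 0.15653·(0.50000 − 0.70000) / (0.15653 − (-0.13341)) = 0.50000 − (-0.03131)/(0.28995) = 0.60797
f(0.60797) = -0.00272
s₃ = 0.60797 − (-0.00272)·(0.60797 − 0.50000) / (-0.00272 − 0.15653) = 0.60797 − (-0.00029)/(-0.15925) = 0.60613

0.606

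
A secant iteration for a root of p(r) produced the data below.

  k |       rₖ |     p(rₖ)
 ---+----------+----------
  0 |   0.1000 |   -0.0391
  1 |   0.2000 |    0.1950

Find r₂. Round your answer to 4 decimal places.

0.1167

r₂ = 0.2000 − 0.1950·(0.2000 − 0.1000) / (0.1950 − (-0.0391))
   = 0.2000 − (0.019500)/(0.234100) = 0.116702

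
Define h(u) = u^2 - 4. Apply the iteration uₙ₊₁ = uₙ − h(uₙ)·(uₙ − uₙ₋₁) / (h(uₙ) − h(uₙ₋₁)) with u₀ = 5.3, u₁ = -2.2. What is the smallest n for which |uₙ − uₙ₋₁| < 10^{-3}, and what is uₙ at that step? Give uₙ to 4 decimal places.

n = 6, uₙ = -2.0000

h(5.3) = 24.090000, h(-2.2) = 0.840000
u₂ = -2.200000 − 0.840000·(-7.500000)/(-23.250000) = -2.470968;  |Δ| = 0.270968
h(-2.470968) = 2.105682
u₃ = -2.470968 − 2.105682·(-0.270968)/(1.265682) = -2.020166;  |Δ| = 0.450802
h(-2.020166) = 0.081070
u₄ = -2.020166 − 0.081070·(0.450802)/(-2.024612) = -2.002115;  |Δ| = 0.018051
h(-2.002115) = 0.008463
u₅ = -2.002115 − 0.008463·(0.018051)/(-0.072606) = -2.000011;  |Δ| = 0.002104
h(-2.000011) = 0.000042
u₆ = -2.000011 − 0.000042·(0.002104)/(-0.008421) = -2.000000;  |Δ| = 0.000011
|u₆ − u₅| = 0.000011 < 10^{-3}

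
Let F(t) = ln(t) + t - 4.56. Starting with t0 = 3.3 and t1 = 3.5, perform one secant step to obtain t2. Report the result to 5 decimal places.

F(3.3) = -0.0660775, F(3.5) = 0.1927630
t2 = 3.5000000 − 0.1927630·(3.5000000 − 3.3000000) / (0.1927630 − (-0.0660775)) = 3.5000000 − (0.0385526)/(0.2588405) = 3.3510566

3.35106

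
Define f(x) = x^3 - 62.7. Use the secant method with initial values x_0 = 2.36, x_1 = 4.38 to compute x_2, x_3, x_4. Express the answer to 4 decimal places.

3.7722, 3.9529, 3.9738

f(2.36) = -49.555744, f(4.38) = 21.327672
x_2 = 4.380000 − 21.327672·(4.380000 − 2.360000) / (21.327672 − (-49.555744)) = 4.380000 − (43.081897)/(70.883416) = 3.772215
f(3.772215) = -9.022879
x_3 = 3.772215 − (-9.022879)·(3.772215 − 4.380000) / (-9.022879 − 21.327672) = 3.772215 − (5.483973)/(-30.350551) = 3.952902
f(3.952902) = -0.934168
x_4 = 3.952902 − (-0.934168)·(3.952902 − 3.772215) / (-0.934168 − (-9.022879)) = 3.952902 − (-0.168793)/(8.088712) = 3.973770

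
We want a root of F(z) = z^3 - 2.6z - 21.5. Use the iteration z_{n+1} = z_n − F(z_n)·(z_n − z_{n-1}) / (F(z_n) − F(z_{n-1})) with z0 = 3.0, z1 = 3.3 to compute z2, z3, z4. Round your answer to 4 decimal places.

F(3.0) = -2.300000, F(3.3) = 5.857000
z2 = 3.300000 − 5.857000·(3.300000 − 3.000000) / (5.857000 − (-2.300000)) = 3.300000 − (1.757100)/(8.157000) = 3.084590
F(3.084590) = -0.171002
z3 = 3.084590 − (-0.171002)·(3.084590 − 3.300000) / (-0.171002 − 5.857000) = 3.084590 − (0.036835)/(-6.028002) = 3.090701
F(3.090701) = -0.012119
z4 = 3.090701 − (-0.012119)·(3.090701 − 3.084590) / (-0.012119 − (-0.171002)) = 3.090701 − (-0.000074)/(0.158883) = 3.091167

3.0846, 3.0907, 3.0912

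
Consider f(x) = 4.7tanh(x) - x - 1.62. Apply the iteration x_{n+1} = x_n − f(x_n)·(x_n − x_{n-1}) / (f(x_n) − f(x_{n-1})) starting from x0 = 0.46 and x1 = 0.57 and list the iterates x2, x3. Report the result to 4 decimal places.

f(0.46) = -0.058604, f(0.57) = 0.232189
x2 = 0.570000 − 0.232189·(0.570000 − 0.460000) / (0.232189 − (-0.058604)) = 0.570000 − (0.025541)/(0.290793) = 0.482169
f(0.482169) = 0.003331
x3 = 0.482169 − 0.003331·(0.482169 − 0.570000) / (0.003331 − 0.232189) = 0.482169 − (-0.000293)/(-0.228857) = 0.480890

0.4822, 0.4809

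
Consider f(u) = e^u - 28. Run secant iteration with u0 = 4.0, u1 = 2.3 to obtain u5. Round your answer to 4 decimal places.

3.3279

f(4.0) = 26.598150, f(2.3) = -18.025818
u2 = 2.300000 − (-18.025818)·(2.300000 − 4.000000) / (-18.025818 − 26.598150) = 2.300000 − (30.643890)/(-44.623968) = 2.986714
f(2.986714) = -8.179561
u3 = 2.986714 − (-8.179561)·(2.986714 − 2.300000) / (-8.179561 − (-18.025818)) = 2.986714 − (-5.617016)/(9.846257) = 3.557186
f(3.557186) = 7.064385
u4 = 3.557186 − 7.064385·(3.557186 − 2.986714) / (7.064385 − (-8.179561)) = 3.557186 − (4.030036)/(15.243946) = 3.292816
f(3.292816) = -1.081431
u5 = 3.292816 − (-1.081431)·(3.292816 − 3.557186) / (-1.081431 − 7.064385) = 3.292816 − (0.285897)/(-8.145816) = 3.327914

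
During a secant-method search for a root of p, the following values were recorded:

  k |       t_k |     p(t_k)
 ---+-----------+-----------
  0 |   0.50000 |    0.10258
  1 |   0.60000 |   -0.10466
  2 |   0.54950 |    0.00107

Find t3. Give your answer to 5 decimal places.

t3 = 0.54950 − 0.00107·(0.54950 − 0.60000) / (0.00107 − (-0.10466))
   = 0.54950 − (-0.0000540)/(0.1057300) = 0.5500111

0.55001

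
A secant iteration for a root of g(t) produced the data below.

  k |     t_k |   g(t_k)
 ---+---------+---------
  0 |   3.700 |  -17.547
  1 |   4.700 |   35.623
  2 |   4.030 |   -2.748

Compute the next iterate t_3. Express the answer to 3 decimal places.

4.078

t_3 = 4.030 − (-2.748)·(4.030 − 4.700) / (-2.748 − 35.623)
   = 4.030 − (1.84116)/(-38.37100) = 4.07798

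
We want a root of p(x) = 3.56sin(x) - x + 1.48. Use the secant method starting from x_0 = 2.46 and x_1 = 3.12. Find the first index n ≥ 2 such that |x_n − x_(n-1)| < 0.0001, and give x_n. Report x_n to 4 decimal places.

p(2.46) = 1.262909, p(3.12) = -1.563136
x_2 = 3.120000 − (-1.563136)·(0.660000)/(-2.826045) = 2.754942;  |Δ| = 0.365058
p(2.754942) = 0.067492
x_3 = 2.754942 − 0.067492·(-0.365058)/(1.630628) = 2.770052;  |Δ| = 0.015110
p(2.770052) = 0.002411
x_4 = 2.770052 − 0.002411·(0.015110)/(-0.065081) = 2.770612;  |Δ| = 0.000560
p(2.770612) = -0.000006
x_5 = 2.770612 − (-0.000006)·(0.000560)/(-0.002417) = 2.770610;  |Δ| = 0.000001
|x_5 − x_4| = 0.000001 < 0.0001

n = 5, x_n = 2.7706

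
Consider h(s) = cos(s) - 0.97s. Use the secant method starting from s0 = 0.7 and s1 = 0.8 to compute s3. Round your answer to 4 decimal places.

h(0.7) = 0.085842, h(0.8) = -0.079293
s2 = 0.800000 − (-0.079293)·(0.800000 − 0.700000) / (-0.079293 − 0.085842) = 0.800000 − (-0.007929)/(-0.165135) = 0.751983
h(0.751983) = 0.000912
s3 = 0.751983 − 0.000912·(0.751983 − 0.800000) / (0.000912 − (-0.079293)) = 0.751983 − (-0.000044)/(0.080206) = 0.752529

0.7525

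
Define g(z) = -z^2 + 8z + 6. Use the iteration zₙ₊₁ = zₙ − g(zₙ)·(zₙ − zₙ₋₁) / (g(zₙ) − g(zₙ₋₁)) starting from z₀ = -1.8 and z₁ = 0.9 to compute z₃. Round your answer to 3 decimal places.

-0.732

g(-1.8) = -11.64000, g(0.9) = 12.39000
z₂ = 0.90000 − 12.39000·(0.90000 − (-1.80000)) / (12.39000 − (-11.64000)) = 0.90000 − (33.45300)/(24.03000) = -0.49213
g(-0.49213) = 1.82072
z₃ = -0.49213 − 1.82072·(-0.49213 − 0.90000) / (1.82072 − 12.39000) = -0.49213 − (-2.53469)/(-10.56928) = -0.73195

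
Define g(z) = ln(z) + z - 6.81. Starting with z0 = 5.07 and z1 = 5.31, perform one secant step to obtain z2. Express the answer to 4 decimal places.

g(5.07) = -0.116659, g(5.31) = 0.169592
z2 = 5.310000 − 0.169592·(5.310000 − 5.070000) / (0.169592 − (-0.116659)) = 5.310000 − (0.040702)/(0.286251) = 5.167810

5.1678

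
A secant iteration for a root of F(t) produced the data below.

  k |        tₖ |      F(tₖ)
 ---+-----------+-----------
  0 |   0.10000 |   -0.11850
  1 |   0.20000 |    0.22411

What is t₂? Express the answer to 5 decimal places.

0.13459

t₂ = 0.20000 − 0.22411·(0.20000 − 0.10000) / (0.22411 − (-0.11850))
   = 0.20000 − (0.0224110)/(0.3426100) = 0.1345874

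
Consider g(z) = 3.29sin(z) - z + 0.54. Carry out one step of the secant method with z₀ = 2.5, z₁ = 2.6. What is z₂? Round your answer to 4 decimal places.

2.5024

g(2.5) = 0.008973, g(2.6) = -0.364000
z₂ = 2.600000 − (-0.364000)·(2.600000 − 2.500000) / (-0.364000 − 0.008973) = 2.600000 − (-0.036400)/(-0.372974) = 2.502406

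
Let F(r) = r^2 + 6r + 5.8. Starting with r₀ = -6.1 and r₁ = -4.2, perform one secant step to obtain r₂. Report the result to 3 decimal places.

F(-6.1) = 6.41000, F(-4.2) = -1.76000
r₂ = -4.20000 − (-1.76000)·(-4.20000 − (-6.10000)) / (-1.76000 − 6.41000) = -4.20000 − (-3.34400)/(-8.17000) = -4.60930

-4.609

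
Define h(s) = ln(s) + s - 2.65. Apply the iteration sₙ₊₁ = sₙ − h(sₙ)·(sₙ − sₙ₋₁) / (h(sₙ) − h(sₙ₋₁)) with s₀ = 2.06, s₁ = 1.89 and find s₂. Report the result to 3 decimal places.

h(2.06) = 0.13271, h(1.89) = -0.12342
s₂ = 1.89000 − (-0.12342)·(1.89000 − 2.06000) / (-0.12342 − 0.13271) = 1.89000 − (0.02098)/(-0.25613) = 1.97192

1.972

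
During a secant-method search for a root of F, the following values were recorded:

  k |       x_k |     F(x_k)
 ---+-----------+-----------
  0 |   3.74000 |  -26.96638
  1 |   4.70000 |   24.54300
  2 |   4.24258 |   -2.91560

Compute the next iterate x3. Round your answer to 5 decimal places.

4.29115

x3 = 4.24258 − (-2.91560)·(4.24258 − 4.70000) / (-2.91560 − 24.54300)
   = 4.24258 − (1.3336538)/(-27.4586000) = 4.2911496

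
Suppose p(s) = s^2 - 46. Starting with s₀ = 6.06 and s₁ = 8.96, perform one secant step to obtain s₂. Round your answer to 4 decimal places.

p(6.06) = -9.276400, p(8.96) = 34.281600
s₂ = 8.960000 − 34.281600·(8.960000 − 6.060000) / (34.281600 − (-9.276400)) = 8.960000 − (99.416640)/(43.558000) = 6.677603

6.6776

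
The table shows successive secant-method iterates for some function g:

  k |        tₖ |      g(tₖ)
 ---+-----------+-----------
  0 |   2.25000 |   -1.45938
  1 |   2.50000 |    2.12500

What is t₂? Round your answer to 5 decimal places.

t₂ = 2.50000 − 2.12500·(2.50000 − 2.25000) / (2.12500 − (-1.45938))
   = 2.50000 − (0.5312500)/(3.5843800) = 2.3517875

2.35179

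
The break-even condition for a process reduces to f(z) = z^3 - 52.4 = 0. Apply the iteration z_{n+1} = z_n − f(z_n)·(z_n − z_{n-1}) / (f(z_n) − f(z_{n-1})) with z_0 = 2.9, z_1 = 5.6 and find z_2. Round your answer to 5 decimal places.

3.40011

f(2.9) = -28.0110000, f(5.6) = 123.2160000
z_2 = 5.6000000 − 123.2160000·(5.6000000 − 2.9000000) / (123.2160000 − (-28.0110000)) = 5.6000000 − (332.6832000)/(151.2270000) = 3.4001071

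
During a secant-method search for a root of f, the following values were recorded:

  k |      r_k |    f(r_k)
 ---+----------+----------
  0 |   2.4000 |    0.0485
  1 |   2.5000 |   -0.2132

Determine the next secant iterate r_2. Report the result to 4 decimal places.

2.4185

r_2 = 2.5000 − (-0.2132)·(2.5000 − 2.4000) / (-0.2132 − 0.0485)
   = 2.5000 − (-0.021320)/(-0.261700) = 2.418533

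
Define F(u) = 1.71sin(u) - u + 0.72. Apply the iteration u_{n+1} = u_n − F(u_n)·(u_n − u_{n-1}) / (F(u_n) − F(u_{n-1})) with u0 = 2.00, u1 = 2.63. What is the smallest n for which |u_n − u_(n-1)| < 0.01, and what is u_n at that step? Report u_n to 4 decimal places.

n = 4, u_n = 2.1506

F(2.00) = 0.274899, F(2.63) = -1.072841
u2 = 2.630000 − (-1.072841)·(0.630000)/(-1.347740) = 2.128501;  |Δ| = 0.501499
F(2.128501) = 0.042386
u3 = 2.128501 − 0.042386·(-0.501499)/(1.115227) = 2.147561;  |Δ| = 0.019060
F(2.147561) = 0.005814
u4 = 2.147561 − 0.005814·(0.019060)/(-0.036572) = 2.150591;  |Δ| = 0.003030
|u4 − u3| = 0.003030 < 0.01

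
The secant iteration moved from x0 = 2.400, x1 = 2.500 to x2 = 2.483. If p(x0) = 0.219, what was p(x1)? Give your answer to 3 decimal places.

The secant line through (2.400, 0.219) and (2.500, p(x1)) crosses zero at x2 = 2.483.
So (2.400, 0.219), (2.500, p(x1)), (2.483, 0) are collinear:
p(x1) = 0.219 · (2.500 − 2.483) / (2.400 − 2.483) = 0.219 · (0.01700)/(-0.08300) = -0.04486

-0.045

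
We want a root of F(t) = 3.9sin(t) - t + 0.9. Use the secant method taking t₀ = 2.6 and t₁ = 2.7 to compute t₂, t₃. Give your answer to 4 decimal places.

2.6700, 2.6704

F(2.6) = 0.310455, F(2.7) = -0.133218
t₂ = 2.700000 − (-0.133218)·(2.700000 − 2.600000) / (-0.133218 − 0.310455) = 2.700000 − (-0.013322)/(-0.443674) = 2.669974
F(2.669974) = 0.001909
t₃ = 2.669974 − 0.001909·(2.669974 − 2.700000) / (0.001909 − (-0.133218)) = 2.669974 − (-0.000057)/(0.135128) = 2.670398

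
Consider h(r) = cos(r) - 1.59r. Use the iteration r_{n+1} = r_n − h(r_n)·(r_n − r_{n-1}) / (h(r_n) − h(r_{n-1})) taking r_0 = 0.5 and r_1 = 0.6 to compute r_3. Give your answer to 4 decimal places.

0.5396

h(0.5) = 0.082583, h(0.6) = -0.128664
r_2 = 0.600000 − (-0.128664)·(0.600000 − 0.500000) / (-0.128664 − 0.082583) = 0.600000 − (-0.012866)/(-0.211247) = 0.539093
h(0.539093) = 0.001017
r_3 = 0.539093 − 0.001017·(0.539093 − 0.600000) / (0.001017 − (-0.128664)) = 0.539093 − (-0.000062)/(0.129681) = 0.539571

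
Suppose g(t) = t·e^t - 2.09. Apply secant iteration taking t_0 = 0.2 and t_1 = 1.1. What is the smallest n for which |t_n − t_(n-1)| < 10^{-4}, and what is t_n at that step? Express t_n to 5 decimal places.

g(0.2) = -1.8457194, g(1.1) = 1.2145826
t_2 = 1.1000000 − 1.2145826·(0.9000000)/(3.0603021) = 0.7428051;  |Δ| = 0.3571949
g(0.7428051) = -0.5287552
t_3 = 0.7428051 − (-0.5287552)·(-0.3571949)/(-1.7433378) = 0.8511425;  |Δ| = 0.1083374
g(0.8511425) = -0.0963508
t_4 = 0.8511425 − (-0.0963508)·(0.1083374)/(0.4324044) = 0.8752828;  |Δ| = 0.0241404
g(0.8752828) = 0.0102883
t_5 = 0.8752828 − 0.0102883·(0.0241404)/(0.1066391) = 0.8729538;  |Δ| = 0.0023290
g(0.8729538) = -0.0001732
t_6 = 0.8729538 − (-0.0001732)·(-0.0023290)/(-0.0104615) = 0.8729924;  |Δ| = 0.0000386
|t_6 − t_5| = 0.0000386 < 10^{-4}

n = 6, t_n = 0.87299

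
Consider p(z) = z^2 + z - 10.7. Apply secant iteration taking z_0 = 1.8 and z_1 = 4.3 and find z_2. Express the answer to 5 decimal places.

p(1.8) = -5.6600000, p(4.3) = 12.0900000
z_2 = 4.3000000 − 12.0900000·(4.3000000 − 1.8000000) / (12.0900000 − (-5.6600000)) = 4.3000000 − (30.2250000)/(17.7500000) = 2.5971831

2.59718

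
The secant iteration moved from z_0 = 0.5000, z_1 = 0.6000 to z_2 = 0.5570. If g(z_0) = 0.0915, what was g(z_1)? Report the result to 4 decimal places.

The secant line through (0.5000, 0.0915) and (0.6000, g(z_1)) crosses zero at z_2 = 0.5570.
So (0.5000, 0.0915), (0.6000, g(z_1)), (0.5570, 0) are collinear:
g(z_1) = 0.0915 · (0.6000 − 0.5570) / (0.5000 − 0.5570) = 0.0915 · (0.043000)/(-0.057000) = -0.069026

-0.0690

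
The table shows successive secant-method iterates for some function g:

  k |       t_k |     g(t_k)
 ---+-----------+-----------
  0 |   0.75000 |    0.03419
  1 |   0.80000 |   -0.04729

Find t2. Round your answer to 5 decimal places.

0.77098

t2 = 0.80000 − (-0.04729)·(0.80000 − 0.75000) / (-0.04729 − 0.03419)
   = 0.80000 − (-0.0023645)/(-0.0814800) = 0.7709806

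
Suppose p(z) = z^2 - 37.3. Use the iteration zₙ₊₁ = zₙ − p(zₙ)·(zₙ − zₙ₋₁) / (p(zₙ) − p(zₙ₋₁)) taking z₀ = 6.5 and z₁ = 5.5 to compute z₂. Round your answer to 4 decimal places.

6.0875

p(6.5) = 4.950000, p(5.5) = -7.050000
z₂ = 5.500000 − (-7.050000)·(5.500000 − 6.500000) / (-7.050000 − 4.950000) = 5.500000 − (7.050000)/(-12.000000) = 6.087500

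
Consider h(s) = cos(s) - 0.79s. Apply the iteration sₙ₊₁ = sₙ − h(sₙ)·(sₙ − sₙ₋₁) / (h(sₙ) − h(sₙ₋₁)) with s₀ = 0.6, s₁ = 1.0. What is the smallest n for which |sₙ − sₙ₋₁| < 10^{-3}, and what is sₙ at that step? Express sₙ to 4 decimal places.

h(0.6) = 0.351336, h(1.0) = -0.249698
s₂ = 1.000000 − (-0.249698)·(0.400000)/(-0.601033) = 0.833821;  |Δ| = 0.166179
h(0.833821) = 0.013333
s₃ = 0.833821 − 0.013333·(-0.166179)/(0.263030) = 0.842244;  |Δ| = 0.008423
h(0.842244) = 0.000417
s₄ = 0.842244 − 0.000417·(0.008423)/(-0.012916) = 0.842516;  |Δ| = 0.000272
|s₄ − s₃| = 0.000272 < 10^{-3}

n = 4, sₙ = 0.8425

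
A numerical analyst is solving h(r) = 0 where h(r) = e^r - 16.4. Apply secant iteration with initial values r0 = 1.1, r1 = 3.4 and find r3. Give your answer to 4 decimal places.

2.6360

h(1.1) = -13.395834, h(3.4) = 13.564100
r2 = 3.400000 − 13.564100·(3.400000 − 1.100000) / (13.564100 − (-13.395834)) = 3.400000 − (31.197430)/(26.959934) = 2.242822
h(2.242822) = -6.980119
r3 = 2.242822 − (-6.980119)·(2.242822 − 3.400000) / (-6.980119 − 13.564100) = 2.242822 − (8.077237)/(-20.544219) = 2.635986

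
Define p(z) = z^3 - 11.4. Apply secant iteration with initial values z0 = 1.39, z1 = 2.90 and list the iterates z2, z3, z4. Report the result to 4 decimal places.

1.9963, 2.1857, 2.2587

p(1.39) = -8.714381, p(2.90) = 12.989000
z2 = 2.900000 − 12.989000·(2.900000 − 1.390000) / (12.989000 − (-8.714381)) = 2.900000 − (19.613390)/(21.703381) = 1.996298
p(1.996298) = -3.444342
z3 = 1.996298 − (-3.444342)·(1.996298 − 2.900000) / (-3.444342 − 12.989000) = 1.996298 − (3.112659)/(-16.433342) = 2.185709
p(2.185709) = -0.958158
z4 = 2.185709 − (-0.958158)·(2.185709 − 1.996298) / (-0.958158 − (-3.444342)) = 2.185709 − (-0.181486)/(2.486184) = 2.258707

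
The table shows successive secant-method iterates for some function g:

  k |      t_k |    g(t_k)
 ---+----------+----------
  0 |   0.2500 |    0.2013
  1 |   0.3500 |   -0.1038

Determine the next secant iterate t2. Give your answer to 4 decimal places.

t2 = 0.3500 − (-0.1038)·(0.3500 − 0.2500) / (-0.1038 − 0.2013)
   = 0.3500 − (-0.010380)/(-0.305100) = 0.315978

0.3160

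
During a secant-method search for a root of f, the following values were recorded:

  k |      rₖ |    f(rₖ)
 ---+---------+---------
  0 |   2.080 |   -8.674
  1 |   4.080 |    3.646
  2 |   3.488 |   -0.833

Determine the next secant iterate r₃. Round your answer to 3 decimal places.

r₃ = 3.488 − (-0.833)·(3.488 − 4.080) / (-0.833 − 3.646)
   = 3.488 − (0.49314)/(-4.47900) = 3.59810

3.598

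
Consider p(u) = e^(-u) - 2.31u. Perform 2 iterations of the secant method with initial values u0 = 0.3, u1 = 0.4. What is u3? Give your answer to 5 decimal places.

p(0.3) = 0.0478182, p(0.4) = -0.2536800
u2 = 0.4000000 − (-0.2536800)·(0.4000000 − 0.3000000) / (-0.2536800 − 0.0478182) = 0.4000000 − (-0.0253680)/(-0.3014982) = 0.3158602
p(0.3158602) = -0.0004757
u3 = 0.3158602 − (-0.0004757)·(0.3158602 − 0.4000000) / (-0.0004757 − (-0.2536800)) = 0.3158602 − (0.0000400)/(0.2532043) = 0.3157021

0.31570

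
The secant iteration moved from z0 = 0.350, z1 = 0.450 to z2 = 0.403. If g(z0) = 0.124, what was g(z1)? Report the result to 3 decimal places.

The secant line through (0.350, 0.124) and (0.450, g(z1)) crosses zero at z2 = 0.403.
So (0.350, 0.124), (0.450, g(z1)), (0.403, 0) are collinear:
g(z1) = 0.124 · (0.450 − 0.403) / (0.350 − 0.403) = 0.124 · (0.04700)/(-0.05300) = -0.10996

-0.110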